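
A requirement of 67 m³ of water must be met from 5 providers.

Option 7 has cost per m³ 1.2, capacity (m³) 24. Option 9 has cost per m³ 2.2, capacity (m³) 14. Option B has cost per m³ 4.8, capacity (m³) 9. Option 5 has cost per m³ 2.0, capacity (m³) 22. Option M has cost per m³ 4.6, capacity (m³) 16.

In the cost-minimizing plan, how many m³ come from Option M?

Cheapest first:
Take 24 from Option 7 at 1.2 → need 43 more.
Take 22 from Option 5 at 2.0 → need 21 more.
Take 14 from Option 9 at 2.2 → need 7 more.
Option M (4.6): take the remaining 7 → done.
Option B: unused.

7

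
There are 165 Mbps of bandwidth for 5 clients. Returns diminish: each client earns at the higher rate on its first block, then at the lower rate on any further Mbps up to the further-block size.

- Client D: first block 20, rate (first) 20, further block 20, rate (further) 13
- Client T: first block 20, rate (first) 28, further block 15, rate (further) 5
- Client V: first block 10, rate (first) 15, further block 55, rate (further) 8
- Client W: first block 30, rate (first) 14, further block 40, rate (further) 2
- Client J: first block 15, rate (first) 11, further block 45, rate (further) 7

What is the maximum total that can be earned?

Treat each block as its own option and order by rate: Client T/first 28 > Client D/first 20 > Client V/first 15 > Client W/first 14 > Client D/second 13 > Client J/first 11 > Client V/second 8 > Client J/second 7 > Client T/second 5 > Client W/second 2.
Client T/first (28): +20 ; 145 left.
Client D first at 20: fill all 20 ; 125 left.
Client V/first (15): +10 ; 115 left.
Fill Client W first block (30 at 14) ; 85 left.
Client D/second (13): +20 ; 65 left.
Client J/first (11): +15 ; 50 left.
50 remain; put them into Client V second at 8.
Total = 28×20 + 20×20 + 15×10 + 14×30 + 13×20 + 11×15 + 8×50 = 2355.

2355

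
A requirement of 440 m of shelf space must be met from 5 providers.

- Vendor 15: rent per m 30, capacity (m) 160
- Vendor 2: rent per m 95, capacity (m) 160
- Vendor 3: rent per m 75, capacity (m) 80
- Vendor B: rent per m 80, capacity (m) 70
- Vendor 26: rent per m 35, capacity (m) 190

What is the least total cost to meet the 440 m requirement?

Fill from the cheapest provider first.
Take 160 from Vendor 15 at 30 — need 280 more.
Vendor 26 (35): use full 190 — 90 m to go.
Take 80 from Vendor 3 at 75 — need 10 more.
Take 10 from Vendor B at 80 to finish.
Vendor 2: unused.
Cost = 160×30 + 190×35 + 80×75 + 10×80 = 18250.

18250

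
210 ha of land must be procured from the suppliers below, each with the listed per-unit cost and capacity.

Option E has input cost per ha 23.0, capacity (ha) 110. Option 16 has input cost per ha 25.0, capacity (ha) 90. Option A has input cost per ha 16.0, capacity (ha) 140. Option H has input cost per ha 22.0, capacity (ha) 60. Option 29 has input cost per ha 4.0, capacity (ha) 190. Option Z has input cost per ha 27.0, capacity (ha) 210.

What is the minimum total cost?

Use suppliers in increasing cost order.
Option 29 at 4.0: take all 190 ha ; 20 still needed.
Take 20 from Option A at 16.0 to finish.
Option H, Option E, Option 16, Option Z: unused.
Cost = 190×4.0 + 20×16.0 = 1080.

1080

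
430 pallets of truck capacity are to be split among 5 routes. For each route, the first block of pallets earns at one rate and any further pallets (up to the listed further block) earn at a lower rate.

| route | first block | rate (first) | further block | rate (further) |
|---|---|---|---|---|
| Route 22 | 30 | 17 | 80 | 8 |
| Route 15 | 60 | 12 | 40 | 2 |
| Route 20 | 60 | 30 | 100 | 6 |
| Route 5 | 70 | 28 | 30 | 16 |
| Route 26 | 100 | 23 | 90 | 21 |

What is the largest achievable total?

9540

Rank every tier by rate: Route 20/T1 30 > Route 5/T1 28 > Route 26/T1 23 > Route 26/T2 21 > Route 22/T1 17 > Route 5/T2 16 > Route 15/T1 12 > Route 22/T2 8 > Route 20/T2 6 > Route 15/T2 2.
Fill Route 20 T1 block (60 at 30) ; 370 left.
Route 5 T1 at 28: fill all 70 ; 300 left.
Route 26 T1 at 23: fill all 100 ; 200 left.
Route 26/T2 (21): +90 ; 110 left.
Fill Route 22 T1 block (30 at 17) ; 80 left.
Route 5 T2 at 16: fill all 30 ; 50 left.
Route 15 T1 at 12: only 50 left, fill 50.
Total = 30×60 + 28×70 + 23×100 + 21×90 + 17×30 + 16×30 + 12×50 = 9540.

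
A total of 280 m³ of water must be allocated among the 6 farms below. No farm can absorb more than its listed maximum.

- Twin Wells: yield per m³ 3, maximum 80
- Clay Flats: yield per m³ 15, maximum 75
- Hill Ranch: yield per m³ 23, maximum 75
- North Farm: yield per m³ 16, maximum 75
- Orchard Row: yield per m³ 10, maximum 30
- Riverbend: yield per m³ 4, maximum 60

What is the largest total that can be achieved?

Highest yield per m³ first: Hill Ranch 23 > North Farm 16 > Clay Flats 15 > Orchard Row 10 > Riverbend 4 > Twin Wells 3.
Hill Ranch takes 75 to reach its cap of 75 → 205 left.
North Farm takes 75 to reach its cap of 75 → 130 left.
Clay Flats: +75 to 75 (cap) → 55 left.
Orchard Row: +30 to 30 (cap) → 25 left.
Only 25 left; Riverbend takes them to reach 25.
Total = 15×75 + 23×75 + 16×75 + 10×30 + 4×25 = 4450.

4450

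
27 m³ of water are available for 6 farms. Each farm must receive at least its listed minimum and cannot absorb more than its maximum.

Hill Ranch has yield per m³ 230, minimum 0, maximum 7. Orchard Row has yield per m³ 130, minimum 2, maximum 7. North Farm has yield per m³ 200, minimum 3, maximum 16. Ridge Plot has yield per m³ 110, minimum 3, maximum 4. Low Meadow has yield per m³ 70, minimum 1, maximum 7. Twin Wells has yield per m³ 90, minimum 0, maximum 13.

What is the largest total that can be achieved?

Meeting every minimum uses 0+2+3+3+1+0 = 9 m³, leaving 18.
Rank by yield per m³: Hill Ranch 230 > North Farm 200 > Orchard Row 130 > Ridge Plot 110 > Twin Wells 90 > Low Meadow 70.
Hill Ranch takes 7 more to reach its cap of 7 — 11 left.
North Farm: +11 (room for 13) → 14. Pool exhausted.
Total = 230×7 + 130×2 + 200×14 + 110×3 + 70×1 = 5070.

5070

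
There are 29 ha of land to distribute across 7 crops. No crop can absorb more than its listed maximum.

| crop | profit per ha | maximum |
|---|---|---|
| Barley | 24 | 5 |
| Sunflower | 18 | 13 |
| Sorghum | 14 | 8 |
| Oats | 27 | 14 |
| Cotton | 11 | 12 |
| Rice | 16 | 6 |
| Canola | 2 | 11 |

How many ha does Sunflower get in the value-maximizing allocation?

Highest profit per ha first: Oats 27 > Barley 24 > Sunflower 18 > Rice 16 > Sorghum 14 > Cotton 11 > Canola 2.
Oats: +14 to 14 (cap) ; 15 left.
Give Barley 5 to hit its cap of 5 ; 10 left.
Sunflower: +10 (room for 13) → 10. Pool exhausted.

10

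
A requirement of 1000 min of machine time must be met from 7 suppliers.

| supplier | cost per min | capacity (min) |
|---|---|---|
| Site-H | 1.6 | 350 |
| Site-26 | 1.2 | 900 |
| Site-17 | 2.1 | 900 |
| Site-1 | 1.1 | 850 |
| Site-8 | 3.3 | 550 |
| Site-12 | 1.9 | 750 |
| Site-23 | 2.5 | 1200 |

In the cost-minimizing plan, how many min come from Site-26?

Use suppliers in increasing cost order.
Take 850 from Site-1 at 1.1 ; need 150 more.
Site-26 at 1.2: take 150 of its 900 ; requirement met.
Site-H, Site-12, Site-17, Site-23, Site-8: unused.

150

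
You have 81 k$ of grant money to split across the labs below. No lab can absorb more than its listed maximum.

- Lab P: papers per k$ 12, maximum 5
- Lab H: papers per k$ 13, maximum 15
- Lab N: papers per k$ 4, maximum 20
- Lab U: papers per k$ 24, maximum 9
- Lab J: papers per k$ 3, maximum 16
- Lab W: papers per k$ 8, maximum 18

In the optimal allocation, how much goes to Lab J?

14

Order the labs by papers per k$: Lab U 24 > Lab H 13 > Lab P 12 > Lab W 8 > Lab N 4 > Lab J 3.
Lab U: +9 to 9 (cap) — 72 left.
Give Lab H 15 to hit its cap of 15 — 57 left.
Give Lab P 5 to hit its cap of 5 — 52 left.
Give Lab W 18 to hit its cap of 18 — 34 left.
Lab N: +20 to 20 (cap) — 14 left.
Lab J has room for 16 but only 14 remain, so it gets 14.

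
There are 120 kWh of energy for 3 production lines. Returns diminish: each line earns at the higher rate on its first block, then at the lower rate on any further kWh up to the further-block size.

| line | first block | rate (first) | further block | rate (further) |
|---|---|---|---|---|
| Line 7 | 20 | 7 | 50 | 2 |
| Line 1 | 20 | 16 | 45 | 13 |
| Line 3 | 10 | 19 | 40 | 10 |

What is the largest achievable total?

1530

Treat each block as its own option and order by rate: Line 3/T1 19 > Line 1/T1 16 > Line 1/T2 13 > Line 3/T2 10 > Line 7/T1 7 > Line 7/T2 2.
Fill Line 3 T1 block (10 at 19) → 110 left.
Line 1/T1 (16): +20 → 90 left.
Line 1/T2 (13): +45 → 45 left.
Fill Line 3 T2 block (40 at 10) → 5 left.
Line 7/T1: +5 of 20 at 7; pool empty.
Total = 19×10 + 16×20 + 13×45 + 10×40 + 7×5 = 1530.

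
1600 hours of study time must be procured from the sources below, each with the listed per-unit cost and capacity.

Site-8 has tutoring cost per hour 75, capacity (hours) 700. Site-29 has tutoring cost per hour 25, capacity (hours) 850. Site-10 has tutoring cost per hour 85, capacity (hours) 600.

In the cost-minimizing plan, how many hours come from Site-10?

Use sources in increasing cost order.
Site-29 (25): use full 850 → 750 hours to go.
Site-8 at 75: take all 700 hours → 50 still needed.
Site-10 (85): take the remaining 50 → done.

50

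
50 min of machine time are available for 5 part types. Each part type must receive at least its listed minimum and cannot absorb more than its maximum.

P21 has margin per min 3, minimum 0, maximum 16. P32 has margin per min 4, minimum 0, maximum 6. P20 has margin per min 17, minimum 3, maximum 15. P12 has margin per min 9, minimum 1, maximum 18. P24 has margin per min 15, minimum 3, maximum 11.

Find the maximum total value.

606

Meeting every minimum uses 0+0+3+1+3 = 7 min, leaving 43.
Order the part types by margin per min: P20 17 > P24 15 > P12 9 > P32 4 > P21 3.
P20: +12 to 15 (cap) → 31 left.
P24: +8 to 11 (cap) → 23 left.
P12: +17 to 18 (cap) → 6 left.
P32: +6 to 6 (cap) → 0 left.
Total = 4×6 + 17×15 + 9×18 + 15×11 = 606.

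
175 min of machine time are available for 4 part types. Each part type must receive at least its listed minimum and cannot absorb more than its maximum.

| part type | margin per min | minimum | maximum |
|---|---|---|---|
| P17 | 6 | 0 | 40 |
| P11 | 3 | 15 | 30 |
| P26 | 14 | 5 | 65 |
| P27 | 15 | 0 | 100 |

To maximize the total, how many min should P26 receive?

Meeting every minimum uses 0+15+5+0 = 20 min, leaving 155.
Order the part types by margin per min: P27 15 > P26 14 > P17 6 > P11 3.
Give P27 100 more to hit its cap of 100 → 55 left.
P26 has room for 60 more but only 55 remain, so it gets 60.

60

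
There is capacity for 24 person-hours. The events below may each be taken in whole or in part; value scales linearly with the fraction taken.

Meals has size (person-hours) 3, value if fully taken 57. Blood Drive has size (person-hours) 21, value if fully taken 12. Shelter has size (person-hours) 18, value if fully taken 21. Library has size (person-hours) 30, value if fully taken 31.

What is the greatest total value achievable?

Rank by value-to-size ratio: Meals 57/3≈19, Shelter 21/18≈1.17, Library 31/30≈1.03, Blood Drive 12/21≈0.571.
Meals: take in full, 3 person-hours for value 57 → 21 left.
Take all of Shelter (18 person-hours, value 21) → 3 person-hours left.
3 person-hours left: a 3/30 share of Library gives 31×3/30 = 3.1.
Total value = 81.1.

81.1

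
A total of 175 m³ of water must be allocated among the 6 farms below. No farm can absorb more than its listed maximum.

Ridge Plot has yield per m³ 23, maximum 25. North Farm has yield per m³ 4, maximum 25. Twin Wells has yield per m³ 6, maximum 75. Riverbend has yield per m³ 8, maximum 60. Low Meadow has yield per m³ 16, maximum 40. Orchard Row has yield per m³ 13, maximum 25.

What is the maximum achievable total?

2170

Rank by yield per m³: Ridge Plot 23 > Low Meadow 16 > Orchard Row 13 > Riverbend 8 > Twin Wells 6 > North Farm 4.
Ridge Plot: +25 to 25 (cap) — 150 left.
Give Low Meadow 40 to hit its cap of 40 — 110 left.
Orchard Row: +25 to 25 (cap) — 85 left.
Give Riverbend 60 to hit its cap of 60 — 25 left.
Twin Wells has room for 75 but only 25 remain, so it gets 25.
Total = 23×25 + 6×25 + 8×60 + 16×40 + 13×25 = 2170.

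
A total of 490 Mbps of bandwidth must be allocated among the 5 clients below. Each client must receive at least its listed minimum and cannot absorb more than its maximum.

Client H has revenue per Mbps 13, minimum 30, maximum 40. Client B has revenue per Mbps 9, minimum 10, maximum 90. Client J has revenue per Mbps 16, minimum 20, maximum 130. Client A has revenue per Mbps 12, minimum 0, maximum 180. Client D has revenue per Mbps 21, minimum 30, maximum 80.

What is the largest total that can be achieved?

6980

Meeting every minimum uses 30+10+20+0+30 = 90 Mbps, leaving 400.
Order the clients by revenue per Mbps: Client D 21 > Client J 16 > Client H 13 > Client A 12 > Client B 9.
Client D: +50 to 80 (cap) ; 350 left.
Give Client J 110 more to hit its cap of 130 ; 240 left.
Give Client H 10 more to hit its cap of 40 ; 230 left.
Client A takes 180 more to reach its cap of 180 ; 50 left.
Client B: +50 (room for 80) → 60. Pool exhausted.
Total = 13×40 + 9×60 + 16×130 + 12×180 + 21×80 = 6980.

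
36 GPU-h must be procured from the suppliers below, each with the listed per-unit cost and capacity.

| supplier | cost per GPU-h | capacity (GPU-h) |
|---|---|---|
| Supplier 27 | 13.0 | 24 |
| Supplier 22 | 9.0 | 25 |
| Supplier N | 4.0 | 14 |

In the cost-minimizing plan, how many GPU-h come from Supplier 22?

Fill from the cheapest supplier first.
Supplier N at 4.0: take all 14 GPU-h — 22 still needed.
Take 22 from Supplier 22 at 9.0 to finish.
Supplier 27: unused.

22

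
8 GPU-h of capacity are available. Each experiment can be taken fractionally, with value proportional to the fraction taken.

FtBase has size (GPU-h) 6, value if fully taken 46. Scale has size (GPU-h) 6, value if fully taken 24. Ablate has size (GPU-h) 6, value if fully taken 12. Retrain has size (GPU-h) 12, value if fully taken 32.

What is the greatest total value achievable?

54

Sort by value density: FtBase 46/6≈7.67, Scale 24/6≈4, Retrain 32/12≈2.67, Ablate 12/6≈2.
Take all of FtBase (6 GPU-h, value 46) → 2 GPU-h left.
2 GPU-h left: a 2/6 share of Scale gives 24×2/6 = 8.
Total value = 54.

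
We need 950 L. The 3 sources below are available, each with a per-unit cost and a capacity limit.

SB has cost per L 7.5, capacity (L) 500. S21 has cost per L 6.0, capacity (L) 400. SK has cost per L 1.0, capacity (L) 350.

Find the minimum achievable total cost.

Cheapest first:
SK at 1.0: take all 350 L → 600 still needed.
S21 (6.0): use full 400 → 200 L to go.
Take 200 from SB at 7.5 to finish.
Cost = 350×1.0 + 400×6.0 + 200×7.5 = 4250.

4250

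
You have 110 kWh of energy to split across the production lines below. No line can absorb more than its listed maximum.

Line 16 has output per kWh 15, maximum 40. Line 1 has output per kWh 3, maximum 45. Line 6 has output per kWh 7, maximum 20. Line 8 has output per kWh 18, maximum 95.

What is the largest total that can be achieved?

1935

Rank by output per kWh: Line 8 18 > Line 16 15 > Line 6 7 > Line 1 3.
Line 8 takes 95 to reach its cap of 95 — 15 left.
Only 15 left; Line 16 takes them to reach 15.
Total = 15×15 + 18×95 = 1935.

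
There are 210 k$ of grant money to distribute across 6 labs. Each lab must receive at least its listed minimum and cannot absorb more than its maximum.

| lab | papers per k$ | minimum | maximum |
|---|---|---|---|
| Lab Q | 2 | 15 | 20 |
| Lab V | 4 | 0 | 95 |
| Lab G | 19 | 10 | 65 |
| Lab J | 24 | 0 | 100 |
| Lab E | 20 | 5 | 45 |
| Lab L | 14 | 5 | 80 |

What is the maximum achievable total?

Meeting every minimum uses 15+0+10+0+5+5 = 35 k$, leaving 175.
Rank by papers per k$: Lab J 24 > Lab E 20 > Lab G 19 > Lab L 14 > Lab V 4 > Lab Q 2.
Give Lab J 100 more to hit its cap of 100 ; 75 left.
Lab E: +40 to 45 (cap) ; 35 left.
Only 35 left; Lab G takes them to reach 45.
Total = 2×15 + 19×45 + 24×100 + 20×45 + 14×5 = 4255.

4255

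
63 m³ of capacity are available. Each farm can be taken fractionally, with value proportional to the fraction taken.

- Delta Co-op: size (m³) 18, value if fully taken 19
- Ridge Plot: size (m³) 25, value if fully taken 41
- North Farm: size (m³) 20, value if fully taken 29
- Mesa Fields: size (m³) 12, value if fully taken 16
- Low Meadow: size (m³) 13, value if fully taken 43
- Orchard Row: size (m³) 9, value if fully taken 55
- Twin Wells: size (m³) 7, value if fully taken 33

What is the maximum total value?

185.05

Sort by value density: Orchard Row 55/9≈6.11, Twin Wells 33/7≈4.71, Low Meadow 43/13≈3.31, Ridge Plot 41/25≈1.64, North Farm 29/20≈1.45, Mesa Fields 16/12≈1.33, Delta Co-op 19/18≈1.06.
Take all of Orchard Row (9 m³, value 55) → 54 m³ left.
All 7 m³ of Twin Wells fit (value 33) → 47 remain.
Take all of Low Meadow (13 m³, value 43) → 34 m³ left.
Ridge Plot: take in full, 25 m³ for value 41 → 9 left.
Fill the last 9 m³ with part of North Farm: 9/20 of it earns 13.05.
Total value = 185.05.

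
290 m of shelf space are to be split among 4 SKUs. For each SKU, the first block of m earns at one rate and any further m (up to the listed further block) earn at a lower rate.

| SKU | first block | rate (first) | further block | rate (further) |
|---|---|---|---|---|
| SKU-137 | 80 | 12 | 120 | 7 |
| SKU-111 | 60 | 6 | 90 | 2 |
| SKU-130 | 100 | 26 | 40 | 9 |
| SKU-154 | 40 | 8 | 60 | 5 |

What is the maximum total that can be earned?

Treat each block as its own option and order by rate: SKU-130/first 26 > SKU-137/first 12 > SKU-130/second 9 > SKU-154/first 8 > SKU-137/second 7 > SKU-111/first 6 > SKU-154/second 5 > SKU-111/second 2.
Fill SKU-130 first block (100 at 26) → 190 left.
SKU-137 first at 12: fill all 80 → 110 left.
SKU-130 second at 9: fill all 40 → 70 left.
SKU-154 first at 8: fill all 40 → 30 left.
30 remain; put them into SKU-137 second at 7.
Total = 26×100 + 12×80 + 9×40 + 8×40 + 7×30 = 4450.

4450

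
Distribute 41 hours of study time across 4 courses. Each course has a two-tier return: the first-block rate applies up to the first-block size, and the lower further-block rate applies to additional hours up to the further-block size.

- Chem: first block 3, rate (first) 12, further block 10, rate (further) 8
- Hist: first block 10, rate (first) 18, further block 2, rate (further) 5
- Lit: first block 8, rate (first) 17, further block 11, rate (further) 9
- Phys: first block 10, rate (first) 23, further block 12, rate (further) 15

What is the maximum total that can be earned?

Rank every tier by rate: Phys/tier1 23 > Hist/tier1 18 > Lit/tier1 17 > Phys/tier2 15 > Chem/tier1 12 > Lit/tier2 9 > Chem/tier2 8 > Hist/tier2 5.
Phys tier1 at 23: fill all 10 — 31 left.
Hist/tier1 (18): +10 — 21 left.
Fill Lit tier1 block (8 at 17) — 13 left.
Phys tier2 at 15: fill all 12 — 1 left.
Chem/tier1: +1 of 3 at 12; pool empty.
Total = 23×10 + 18×10 + 17×8 + 15×12 + 12×1 = 738.

738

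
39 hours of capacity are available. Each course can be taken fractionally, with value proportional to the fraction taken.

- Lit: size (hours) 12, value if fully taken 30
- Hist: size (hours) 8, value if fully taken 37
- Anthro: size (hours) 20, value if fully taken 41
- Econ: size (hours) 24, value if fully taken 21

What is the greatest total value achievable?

105.95

Best value per unit of size first: Hist 37/8≈4.62, Lit 30/12≈2.5, Anthro 41/20≈2.05, Econ 21/24≈0.875.
Hist: take in full, 8 hours for value 37 ; 31 left.
All 12 hours of Lit fit (value 30) ; 19 remain.
19 hours left: a 19/20 share of Anthro gives 41×19/20 = 38.95.
Total value = 105.95.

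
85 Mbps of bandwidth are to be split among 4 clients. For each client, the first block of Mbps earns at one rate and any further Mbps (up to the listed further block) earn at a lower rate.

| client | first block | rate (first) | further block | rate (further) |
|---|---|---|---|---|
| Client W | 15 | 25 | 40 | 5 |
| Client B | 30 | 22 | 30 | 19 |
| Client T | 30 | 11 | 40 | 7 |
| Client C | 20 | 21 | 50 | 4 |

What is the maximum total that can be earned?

1835

Rank every tier by rate: Client W/T1 25 > Client B/T1 22 > Client C/T1 21 > Client B/T2 19 > Client T/T1 11 > Client T/T2 7 > Client W/T2 5 > Client C/T2 4.
Client W/T1 (25): +15 — 70 left.
Client B T1 at 22: fill all 30 — 40 left.
Fill Client C T1 block (20 at 21) — 20 left.
Client B/T2: +20 of 30 at 19; pool empty.
Total = 25×15 + 22×30 + 21×20 + 19×20 = 1835.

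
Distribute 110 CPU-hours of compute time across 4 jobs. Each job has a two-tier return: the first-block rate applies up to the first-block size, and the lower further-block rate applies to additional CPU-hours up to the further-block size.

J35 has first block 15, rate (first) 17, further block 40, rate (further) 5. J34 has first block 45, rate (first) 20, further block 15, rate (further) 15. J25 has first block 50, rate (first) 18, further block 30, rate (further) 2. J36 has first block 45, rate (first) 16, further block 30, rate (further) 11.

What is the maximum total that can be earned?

Rank every tier by rate: J34/tier1 20 > J25/tier1 18 > J35/tier1 17 > J36/tier1 16 > J34/tier2 15 > J36/tier2 11 > J35/tier2 5 > J25/tier2 2.
J34/tier1 (20): +45 → 65 left.
J25/tier1 (18): +50 → 15 left.
J35/tier1 (17): +15 → 0 left.
Total = 20×45 + 18×50 + 17×15 = 2055.

2055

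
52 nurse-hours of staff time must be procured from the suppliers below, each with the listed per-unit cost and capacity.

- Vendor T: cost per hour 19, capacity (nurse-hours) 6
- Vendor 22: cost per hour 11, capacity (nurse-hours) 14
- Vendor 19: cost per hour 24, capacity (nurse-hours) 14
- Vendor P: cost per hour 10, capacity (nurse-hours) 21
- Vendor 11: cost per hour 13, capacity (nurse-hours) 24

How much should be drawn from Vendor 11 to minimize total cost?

Fill from the cheapest supplier first.
Take 21 from Vendor P at 10 ; need 31 more.
Vendor 22 (11): use full 14 ; 17 nurse-hours to go.
Vendor 11 at 13: take 17 of its 24 ; requirement met.
Vendor T, Vendor 19: unused.

17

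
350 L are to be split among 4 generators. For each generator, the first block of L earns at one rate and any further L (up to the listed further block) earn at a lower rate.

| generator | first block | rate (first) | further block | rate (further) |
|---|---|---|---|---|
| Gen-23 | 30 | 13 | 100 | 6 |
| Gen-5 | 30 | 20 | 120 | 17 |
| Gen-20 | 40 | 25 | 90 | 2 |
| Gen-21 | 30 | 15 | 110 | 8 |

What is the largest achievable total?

5280

Treat each block as its own option and order by rate: Gen-20/tier1 25 > Gen-5/tier1 20 > Gen-5/tier2 17 > Gen-21/tier1 15 > Gen-23/tier1 13 > Gen-21/tier2 8 > Gen-23/tier2 6 > Gen-20/tier2 2.
Gen-20 tier1 at 25: fill all 40 ; 310 left.
Gen-5/tier1 (20): +30 ; 280 left.
Gen-5/tier2 (17): +120 ; 160 left.
Fill Gen-21 tier1 block (30 at 15) ; 130 left.
Fill Gen-23 tier1 block (30 at 13) ; 100 left.
Gen-21/tier2: +100 of 110 at 8; pool empty.
Total = 25×40 + 20×30 + 17×120 + 15×30 + 13×30 + 8×100 = 5280.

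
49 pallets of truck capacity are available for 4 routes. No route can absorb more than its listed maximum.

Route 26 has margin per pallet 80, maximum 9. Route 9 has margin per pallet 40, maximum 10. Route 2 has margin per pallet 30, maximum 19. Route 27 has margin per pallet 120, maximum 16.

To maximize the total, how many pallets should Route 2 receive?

Rank by margin per pallet: Route 27 120 > Route 26 80 > Route 9 40 > Route 2 30.
Route 27 takes 16 to reach its cap of 16 ; 33 left.
Route 26 takes 9 to reach its cap of 9 ; 24 left.
Give Route 9 10 to hit its cap of 10 ; 14 left.
Route 2: +14 (room for 19) → 14. Pool exhausted.

14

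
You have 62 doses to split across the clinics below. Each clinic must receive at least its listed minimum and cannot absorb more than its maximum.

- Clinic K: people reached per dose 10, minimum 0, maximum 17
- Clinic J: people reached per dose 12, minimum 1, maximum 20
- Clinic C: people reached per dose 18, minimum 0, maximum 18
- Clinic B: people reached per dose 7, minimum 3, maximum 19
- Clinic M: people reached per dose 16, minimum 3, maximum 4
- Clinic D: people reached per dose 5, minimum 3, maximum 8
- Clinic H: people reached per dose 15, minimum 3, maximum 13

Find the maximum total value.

Meeting every minimum uses 0+1+0+3+3+3+3 = 13 doses, leaving 49.
Order the clinics by people reached per dose: Clinic C 18 > Clinic M 16 > Clinic H 15 > Clinic J 12 > Clinic K 10 > Clinic B 7 > Clinic D 5.
Give Clinic C 18 more to hit its cap of 18 — 31 left.
Clinic M: +1 to 4 (cap) — 30 left.
Give Clinic H 10 more to hit its cap of 13 — 20 left.
Clinic J: +19 to 20 (cap) — 1 left.
Clinic K has room for 17 more but only 1 remain, so it gets 1.
Total = 10×1 + 12×20 + 18×18 + 7×3 + 16×4 + 5×3 + 15×13 = 869.

869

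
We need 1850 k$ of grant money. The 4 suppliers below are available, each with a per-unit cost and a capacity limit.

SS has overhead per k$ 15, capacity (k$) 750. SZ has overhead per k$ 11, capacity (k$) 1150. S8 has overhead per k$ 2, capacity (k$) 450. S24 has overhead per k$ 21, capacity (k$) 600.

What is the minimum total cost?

Use suppliers in increasing cost order.
S8 (2): use full 450 ; 1400 k$ to go.
Take 1150 from SZ at 11 ; need 250 more.
SS (15): take the remaining 250 ; done.
S24: unused.
Cost = 450×2 + 1150×11 + 250×15 = 17300.

17300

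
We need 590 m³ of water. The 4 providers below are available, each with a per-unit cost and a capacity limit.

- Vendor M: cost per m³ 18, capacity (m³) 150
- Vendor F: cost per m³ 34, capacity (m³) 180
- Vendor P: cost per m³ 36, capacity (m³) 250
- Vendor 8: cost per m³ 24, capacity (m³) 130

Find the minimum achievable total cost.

16620

Fill from the cheapest provider first.
Take 150 from Vendor M at 18 → need 440 more.
Take 130 from Vendor 8 at 24 → need 310 more.
Take 180 from Vendor F at 34 → need 130 more.
Take 130 from Vendor P at 36 to finish.
Cost = 150×18 + 130×24 + 180×34 + 130×36 = 16620.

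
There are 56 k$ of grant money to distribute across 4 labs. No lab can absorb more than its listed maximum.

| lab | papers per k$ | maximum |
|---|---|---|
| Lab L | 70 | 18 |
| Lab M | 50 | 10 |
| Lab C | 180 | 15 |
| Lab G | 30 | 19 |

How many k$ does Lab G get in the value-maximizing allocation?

13

Rank by papers per k$: Lab C 180 > Lab L 70 > Lab M 50 > Lab G 30.
Lab C takes 15 to reach its cap of 15 ; 41 left.
Lab L takes 18 to reach its cap of 18 ; 23 left.
Give Lab M 10 to hit its cap of 10 ; 13 left.
Only 13 left; Lab G takes them to reach 13.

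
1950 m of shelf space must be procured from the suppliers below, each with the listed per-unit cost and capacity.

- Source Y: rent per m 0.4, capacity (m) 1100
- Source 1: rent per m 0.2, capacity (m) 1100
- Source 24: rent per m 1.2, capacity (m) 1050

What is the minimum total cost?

560

Fill from the cheapest supplier first.
Take 1100 from Source 1 at 0.2 ; need 850 more.
Take 850 from Source Y at 0.4 to finish.
Source 24: unused.
Cost = 1100×0.2 + 850×0.4 = 560.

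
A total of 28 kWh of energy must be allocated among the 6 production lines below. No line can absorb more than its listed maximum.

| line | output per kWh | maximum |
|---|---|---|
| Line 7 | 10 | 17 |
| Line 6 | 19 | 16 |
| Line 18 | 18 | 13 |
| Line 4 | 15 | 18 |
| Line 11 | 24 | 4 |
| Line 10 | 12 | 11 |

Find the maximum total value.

Rank by output per kWh: Line 11 24 > Line 6 19 > Line 18 18 > Line 4 15 > Line 10 12 > Line 7 10.
Line 11: +4 to 4 (cap) → 24 left.
Line 6: +16 to 16 (cap) → 8 left.
Only 8 left; Line 18 takes them to reach 8.
Total = 19×16 + 18×8 + 24×4 = 544.

544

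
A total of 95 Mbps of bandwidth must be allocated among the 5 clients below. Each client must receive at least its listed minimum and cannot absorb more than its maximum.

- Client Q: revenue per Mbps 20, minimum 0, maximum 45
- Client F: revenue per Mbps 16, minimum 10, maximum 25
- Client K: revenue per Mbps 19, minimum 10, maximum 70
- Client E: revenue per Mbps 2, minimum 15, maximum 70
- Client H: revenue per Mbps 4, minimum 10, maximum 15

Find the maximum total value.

1415

Meeting every minimum uses 0+10+10+15+10 = 45 Mbps, leaving 50.
Rank by revenue per Mbps: Client Q 20 > Client K 19 > Client F 16 > Client H 4 > Client E 2.
Client Q takes 45 more to reach its cap of 45 → 5 left.
Client K: +5 (room for 60) → 15. Pool exhausted.
Total = 20×45 + 16×10 + 19×15 + 2×15 + 4×10 = 1415.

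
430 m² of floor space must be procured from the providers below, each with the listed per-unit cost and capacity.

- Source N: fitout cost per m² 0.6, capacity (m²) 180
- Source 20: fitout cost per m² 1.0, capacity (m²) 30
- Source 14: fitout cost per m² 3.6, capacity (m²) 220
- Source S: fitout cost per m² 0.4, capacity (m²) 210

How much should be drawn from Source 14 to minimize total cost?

Cheapest first:
Take 210 from Source S at 0.4 → need 220 more.
Take 180 from Source N at 0.6 → need 40 more.
Take 30 from Source 20 at 1.0 → need 10 more.
Source 14 at 3.6: take 10 of its 220 → requirement met.

10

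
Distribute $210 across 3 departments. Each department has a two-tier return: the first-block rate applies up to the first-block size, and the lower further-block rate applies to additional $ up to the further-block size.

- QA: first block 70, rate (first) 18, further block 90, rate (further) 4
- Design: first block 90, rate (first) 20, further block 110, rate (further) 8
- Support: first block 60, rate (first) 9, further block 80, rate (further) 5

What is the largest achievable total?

3510

Rank every tier by rate: Design/tier1 20 > QA/tier1 18 > Support/tier1 9 > Design/tier2 8 > Support/tier2 5 > QA/tier2 4.
Design tier1 at 20: fill all 90 ; 120 left.
Fill QA tier1 block (70 at 18) ; 50 left.
50 remain; put them into Support tier1 at 9.
Total = 20×90 + 18×70 + 9×50 = 3510.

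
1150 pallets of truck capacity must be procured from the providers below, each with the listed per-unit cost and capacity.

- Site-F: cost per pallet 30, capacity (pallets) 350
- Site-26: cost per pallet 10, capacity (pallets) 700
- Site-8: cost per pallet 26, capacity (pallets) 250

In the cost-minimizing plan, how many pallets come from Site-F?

200

Cheapest first:
Site-26 at 10: take all 700 pallets ; 450 still needed.
Site-8 at 26: take all 250 pallets ; 200 still needed.
Site-F at 30: take 200 of its 350 ; requirement met.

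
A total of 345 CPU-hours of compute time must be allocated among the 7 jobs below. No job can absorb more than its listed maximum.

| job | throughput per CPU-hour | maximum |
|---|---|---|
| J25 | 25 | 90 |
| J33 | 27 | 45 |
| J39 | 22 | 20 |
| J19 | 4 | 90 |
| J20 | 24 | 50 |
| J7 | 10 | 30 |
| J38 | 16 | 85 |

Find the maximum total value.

6865

Order the jobs by throughput per CPU-hour: J33 27 > J25 25 > J20 24 > J39 22 > J38 16 > J7 10 > J19 4.
Give J33 45 to hit its cap of 45 → 300 left.
J25: +90 to 90 (cap) → 210 left.
Give J20 50 to hit its cap of 50 → 160 left.
J39: +20 to 20 (cap) → 140 left.
Give J38 85 to hit its cap of 85 → 55 left.
Give J7 30 to hit its cap of 30 → 25 left.
J19: +25 (room for 90) → 25. Pool exhausted.
Total = 25×90 + 27×45 + 22×20 + 4×25 + 24×50 + 10×30 + 16×85 = 6865.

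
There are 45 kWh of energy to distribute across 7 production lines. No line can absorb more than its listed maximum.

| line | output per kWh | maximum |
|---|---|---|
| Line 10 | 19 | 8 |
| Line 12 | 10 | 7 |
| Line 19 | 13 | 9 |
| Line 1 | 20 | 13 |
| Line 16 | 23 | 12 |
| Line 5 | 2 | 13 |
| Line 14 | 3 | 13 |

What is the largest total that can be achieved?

Rank by output per kWh: Line 16 23 > Line 1 20 > Line 10 19 > Line 19 13 > Line 12 10 > Line 14 3 > Line 5 2.
Line 16 takes 12 to reach its cap of 12 ; 33 left.
Line 1 takes 13 to reach its cap of 13 ; 20 left.
Line 10 takes 8 to reach its cap of 8 ; 12 left.
Give Line 19 9 to hit its cap of 9 ; 3 left.
Line 12 has room for 7 but only 3 remain, so it gets 3.
Total = 19×8 + 10×3 + 13×9 + 20×13 + 23×12 = 835.

835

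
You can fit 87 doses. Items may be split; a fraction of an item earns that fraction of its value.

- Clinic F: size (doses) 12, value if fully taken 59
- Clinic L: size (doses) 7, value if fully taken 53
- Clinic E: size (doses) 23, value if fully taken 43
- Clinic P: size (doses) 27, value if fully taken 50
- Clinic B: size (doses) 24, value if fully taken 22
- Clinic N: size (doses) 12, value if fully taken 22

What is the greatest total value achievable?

Sort by value density: Clinic L 53/7≈7.57, Clinic F 59/12≈4.92, Clinic E 43/23≈1.87, Clinic P 50/27≈1.85, Clinic N 22/12≈1.83, Clinic B 22/24≈0.917.
All 7 doses of Clinic L fit (value 53) — 80 remain.
All 12 doses of Clinic F fit (value 59) — 68 remain.
Clinic E: take in full, 23 doses for value 43 — 45 left.
Take all of Clinic P (27 doses, value 50) — 18 doses left.
Take all of Clinic N (12 doses, value 22) — 6 doses left.
6 doses left: a 6/24 share of Clinic B gives 22×6/24 = 5.5.
Total value = 232.5.

232.5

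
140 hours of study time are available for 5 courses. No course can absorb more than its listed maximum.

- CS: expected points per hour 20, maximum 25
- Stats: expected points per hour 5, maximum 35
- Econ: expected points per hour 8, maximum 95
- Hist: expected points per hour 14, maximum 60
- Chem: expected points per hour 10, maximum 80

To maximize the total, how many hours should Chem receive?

55

Order the courses by expected points per hour: CS 20 > Hist 14 > Chem 10 > Econ 8 > Stats 5.
CS: +25 to 25 (cap) → 115 left.
Give Hist 60 to hit its cap of 60 → 55 left.
Only 55 left; Chem takes them to reach 55.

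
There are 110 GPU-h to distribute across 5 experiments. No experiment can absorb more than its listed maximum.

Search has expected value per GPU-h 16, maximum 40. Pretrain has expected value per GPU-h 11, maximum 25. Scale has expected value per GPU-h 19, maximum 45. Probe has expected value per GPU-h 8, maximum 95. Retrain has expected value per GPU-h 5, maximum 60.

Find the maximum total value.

Rank by expected value per GPU-h: Scale 19 > Search 16 > Pretrain 11 > Probe 8 > Retrain 5.
Give Scale 45 to hit its cap of 45 ; 65 left.
Search: +40 to 40 (cap) ; 25 left.
Pretrain: +25 to 25 (cap) ; 0 left.
Total = 16×40 + 11×25 + 19×45 = 1770.

1770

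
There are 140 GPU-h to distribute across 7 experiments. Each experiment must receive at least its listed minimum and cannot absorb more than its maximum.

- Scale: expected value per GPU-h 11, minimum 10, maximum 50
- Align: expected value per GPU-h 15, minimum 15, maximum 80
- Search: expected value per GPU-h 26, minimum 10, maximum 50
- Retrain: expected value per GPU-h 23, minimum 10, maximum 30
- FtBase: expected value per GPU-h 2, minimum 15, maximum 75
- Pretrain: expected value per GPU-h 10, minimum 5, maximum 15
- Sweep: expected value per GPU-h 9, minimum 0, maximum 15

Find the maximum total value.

Meeting every minimum uses 10+15+10+10+15+5+0 = 65 GPU-h, leaving 75.
Order the experiments by expected value per GPU-h: Search 26 > Retrain 23 > Align 15 > Scale 11 > Pretrain 10 > Sweep 9 > FtBase 2.
Search takes 40 more to reach its cap of 50 → 35 left.
Give Retrain 20 more to hit its cap of 30 → 15 left.
Only 15 left; Align takes them to reach 30.
Total = 11×10 + 15×30 + 26×50 + 23×30 + 2×15 + 10×5 = 2630.

2630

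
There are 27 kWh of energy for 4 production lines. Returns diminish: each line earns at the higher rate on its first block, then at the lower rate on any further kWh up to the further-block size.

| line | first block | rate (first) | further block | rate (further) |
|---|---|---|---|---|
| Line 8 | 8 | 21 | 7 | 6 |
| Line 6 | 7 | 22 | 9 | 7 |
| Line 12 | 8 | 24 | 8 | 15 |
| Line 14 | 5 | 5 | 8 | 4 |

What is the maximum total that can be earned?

574

Treat each block as its own option and order by rate: Line 12/T1 24 > Line 6/T1 22 > Line 8/T1 21 > Line 12/T2 15 > Line 6/T2 7 > Line 8/T2 6 > Line 14/T1 5 > Line 14/T2 4.
Line 12 T1 at 24: fill all 8 → 19 left.
Line 6/T1 (22): +7 → 12 left.
Line 8 T1 at 21: fill all 8 → 4 left.
Line 12/T2: +4 of 8 at 15; pool empty.
Total = 24×8 + 22×7 + 21×8 + 15×4 = 574.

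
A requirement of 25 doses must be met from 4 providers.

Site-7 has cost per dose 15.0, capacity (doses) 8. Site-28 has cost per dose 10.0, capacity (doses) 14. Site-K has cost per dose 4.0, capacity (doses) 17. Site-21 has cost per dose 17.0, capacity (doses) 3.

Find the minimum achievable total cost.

148

Fill from the cheapest provider first.
Take 17 from Site-K at 4.0 → need 8 more.
Site-28 at 10.0: take 8 of its 14 → requirement met.
Site-7, Site-21: unused.
Cost = 17×4.0 + 8×10.0 = 148.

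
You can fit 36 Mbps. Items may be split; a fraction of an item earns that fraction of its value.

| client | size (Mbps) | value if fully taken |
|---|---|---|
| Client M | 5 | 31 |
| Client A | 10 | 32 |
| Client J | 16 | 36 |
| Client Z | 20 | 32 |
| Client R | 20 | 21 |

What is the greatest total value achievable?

Best value per unit of size first: Client M 31/5≈6.2, Client A 32/10≈3.2, Client J 36/16≈2.25, Client Z 32/20≈1.6, Client R 21/20≈1.05.
Client M: take in full, 5 Mbps for value 31 — 31 left.
All 10 Mbps of Client A fit (value 32) — 21 remain.
All 16 Mbps of Client J fit (value 36) — 5 remain.
Fill the last 5 Mbps with part of Client Z: 5/20 of it earns 8.
Total value = 107.

107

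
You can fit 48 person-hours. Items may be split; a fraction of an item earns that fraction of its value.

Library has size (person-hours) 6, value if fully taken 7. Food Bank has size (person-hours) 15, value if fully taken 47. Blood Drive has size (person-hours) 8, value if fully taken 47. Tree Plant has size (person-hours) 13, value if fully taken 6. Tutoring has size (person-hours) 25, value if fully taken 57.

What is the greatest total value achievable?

Sort by value density: Blood Drive 47/8≈5.88, Food Bank 47/15≈3.13, Tutoring 57/25≈2.28, Library 7/6≈1.17, Tree Plant 6/13≈0.462.
Take all of Blood Drive (8 person-hours, value 47) ; 40 person-hours left.
Food Bank: take in full, 15 person-hours for value 47 ; 25 left.
All 25 person-hours of Tutoring fit (value 57) ; 0 remain.
Total value = 151.

151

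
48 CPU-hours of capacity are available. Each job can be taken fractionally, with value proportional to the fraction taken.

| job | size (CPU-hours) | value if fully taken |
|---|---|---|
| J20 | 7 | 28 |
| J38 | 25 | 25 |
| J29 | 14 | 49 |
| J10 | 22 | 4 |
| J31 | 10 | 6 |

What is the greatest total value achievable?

Rank by value-to-size ratio: J20 28/7≈4, J29 49/14≈3.5, J38 25/25≈1, J31 6/10≈0.6, J10 4/22≈0.182.
Take all of J20 (7 CPU-hours, value 28) — 41 CPU-hours left.
All 14 CPU-hours of J29 fit (value 49) — 27 remain.
All 25 CPU-hours of J38 fit (value 25) — 2 remain.
Fill the last 2 CPU-hours with part of J31: 2/10 of it earns 1.2.
Total value = 103.2.

103.2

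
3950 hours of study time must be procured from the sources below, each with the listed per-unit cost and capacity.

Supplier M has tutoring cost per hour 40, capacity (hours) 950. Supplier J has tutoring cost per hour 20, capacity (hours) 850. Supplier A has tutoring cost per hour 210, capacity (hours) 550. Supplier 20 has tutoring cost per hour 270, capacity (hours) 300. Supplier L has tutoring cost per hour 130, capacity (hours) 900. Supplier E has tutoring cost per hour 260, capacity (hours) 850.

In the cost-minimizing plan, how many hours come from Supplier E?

700

Fill from the cheapest source first.
Supplier J (20): use full 850 → 3100 hours to go.
Supplier M (40): use full 950 → 2150 hours to go.
Supplier L at 130: take all 900 hours → 1250 still needed.
Take 550 from Supplier A at 210 → need 700 more.
Take 700 from Supplier E at 260 to finish.
Supplier 20: unused.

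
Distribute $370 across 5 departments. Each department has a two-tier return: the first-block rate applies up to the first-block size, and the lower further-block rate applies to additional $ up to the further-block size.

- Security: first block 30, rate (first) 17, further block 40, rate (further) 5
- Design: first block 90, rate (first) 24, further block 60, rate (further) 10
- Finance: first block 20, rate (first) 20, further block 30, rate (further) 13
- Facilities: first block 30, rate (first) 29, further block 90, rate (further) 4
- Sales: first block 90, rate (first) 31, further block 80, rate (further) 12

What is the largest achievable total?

8080

Rank every tier by rate: Sales/first 31 > Facilities/first 29 > Design/first 24 > Finance/first 20 > Security/first 17 > Finance/second 13 > Sales/second 12 > Design/second 10 > Security/second 5 > Facilities/second 4.
Sales/first (31): +90 — 280 left.
Facilities/first (29): +30 — 250 left.
Fill Design first block (90 at 24) — 160 left.
Fill Finance first block (20 at 20) — 140 left.
Fill Security first block (30 at 17) — 110 left.
Fill Finance second block (30 at 13) — 80 left.
Sales second at 12: fill all 80 — 0 left.
Total = 31×90 + 29×30 + 24×90 + 20×20 + 17×30 + 13×30 + 12×80 = 8080.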